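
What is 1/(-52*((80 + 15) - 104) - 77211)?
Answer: -1/76743 ≈ -1.3030e-5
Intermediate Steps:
1/(-52*((80 + 15) - 104) - 77211) = 1/(-52*(95 - 104) - 77211) = 1/(-52*(-9) - 77211) = 1/(468 - 77211) = 1/(-76743) = -1/76743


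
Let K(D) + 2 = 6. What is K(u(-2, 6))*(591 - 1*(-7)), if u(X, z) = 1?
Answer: 2392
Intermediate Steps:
K(D) = 4 (K(D) = -2 + 6 = 4)
K(u(-2, 6))*(591 - 1*(-7)) = 4*(591 - 1*(-7)) = 4*(591 + 7) = 4*598 = 2392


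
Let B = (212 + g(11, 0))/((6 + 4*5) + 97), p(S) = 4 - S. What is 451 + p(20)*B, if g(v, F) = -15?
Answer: 52321/123 ≈ 425.37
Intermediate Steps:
B = 197/123 (B = (212 - 15)/((6 + 4*5) + 97) = 197/((6 + 20) + 97) = 197/(26 + 97) = 197/123 ≈ 1.6016)
451 + p(20)*B = 451 + (4 - 1*20)*(197/123) = 451 + (4 - 20)*(197/123) = 451 - 16*197/123 = 451 - 3152/123 = 52321/123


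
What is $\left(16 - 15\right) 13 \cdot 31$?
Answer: $403$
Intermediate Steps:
$\left(16 - 15\right) 13 \cdot 31 = 1 \cdot 13 \cdot 31 = 13 \cdot 31 = 403$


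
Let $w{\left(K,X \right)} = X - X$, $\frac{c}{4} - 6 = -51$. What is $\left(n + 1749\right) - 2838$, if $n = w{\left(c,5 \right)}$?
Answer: $-1089$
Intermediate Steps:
$c = -180$ ($c = 24 + 4 \left(-51\right) = 24 - 204 = -180$)
$w{\left(K,X \right)} = 0$
$n = 0$
$\left(n + 1749\right) - 2838 = \left(0 + 1749\right) - 2838 = 1749 - 2838 = -1089$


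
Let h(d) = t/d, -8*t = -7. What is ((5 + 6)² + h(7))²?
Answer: 938961/64 ≈ 14671.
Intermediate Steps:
t = 7/8 (t = -⅛*(-7) = 7/8 ≈ 0.87500)
h(d) = 7/(8*d)
((5 + 6)² + h(7))² = ((5 + 6)² + (7/8)/7)² = (11² + (7/8)*(⅐))² = (121 + ⅛)² = (969/8)² = 938961/64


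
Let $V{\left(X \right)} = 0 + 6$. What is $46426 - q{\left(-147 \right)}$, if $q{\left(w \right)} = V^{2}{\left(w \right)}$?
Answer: $46390$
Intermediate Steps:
$V{\left(X \right)} = 6$
$q{\left(w \right)} = 36$ ($q{\left(w \right)} = 6^{2} = 36$)
$46426 - q{\left(-147 \right)} = 46426 - 36 = 46390$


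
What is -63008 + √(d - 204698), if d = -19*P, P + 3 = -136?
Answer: -63008 + I*√202057 ≈ -63008.0 + 449.51*I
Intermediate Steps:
P = -139 (P = -3 - 136 = -139)
d = 2641 (d = -19*(-139) = 2641)
-63008 + √(d - 204698) = -63008 + √(2641 - 204698) = -63008 + √(-202057) = -63008 + I*√202057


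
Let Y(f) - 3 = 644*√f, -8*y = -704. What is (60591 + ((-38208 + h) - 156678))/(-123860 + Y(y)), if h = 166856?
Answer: -4032907777/15304059681 - 41938568*√22/15304059681 ≈ -0.27637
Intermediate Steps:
y = 88 (y = -⅛*(-704) = 88)
Y(f) = 3 + 644*√f
(60591 + ((-38208 + h) - 156678))/(-123860 + Y(y)) = (60591 + ((-38208 + 166856) - 156678))/(-123860 + (3 + 644*√88)) = (60591 + (128648 - 156678))/(-123860 + (3 + 644*(2*√22))) = (60591 - 28030)/(-123860 + (3 + 1288*√22)) = 32561/(-123857 + 1288*√22)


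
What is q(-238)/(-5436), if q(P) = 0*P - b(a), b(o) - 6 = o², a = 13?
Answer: 175/5436 ≈ 0.032193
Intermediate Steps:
b(o) = 6 + o²
q(P) = -175 (q(P) = 0*P - (6 + 13²) = 0 - (6 + 169) = 0 - 1*175 = 0 - 175 = -175)
q(-238)/(-5436) = -175/(-5436) = -175*(-1/5436) = 175/5436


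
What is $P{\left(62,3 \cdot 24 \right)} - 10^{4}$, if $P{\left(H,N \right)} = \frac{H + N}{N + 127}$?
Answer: $- \frac{1989866}{199} \approx -9999.3$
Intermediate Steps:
$P{\left(H,N \right)} = \frac{H + N}{127 + N}$
$P{\left(62,3 \cdot 24 \right)} - 10^{4} = \frac{62 + 3 \cdot 24}{127 + 3 \cdot 24} - 10^{4} = \frac{62 + 72}{127 + 72} - 10000 = \frac{1}{199} \cdot 134 - 10000 = \frac{134}{199} - 10000 = - \frac{1989866}{199}$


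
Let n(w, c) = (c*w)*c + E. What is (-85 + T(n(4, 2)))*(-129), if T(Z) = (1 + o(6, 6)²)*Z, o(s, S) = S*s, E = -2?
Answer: -2331417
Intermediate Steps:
n(w, c) = -2 + w*c² (n(w, c) = (c*w)*c - 2 = w*c² - 2 = -2 + w*c²)
T(Z) = 1297*Z (T(Z) = (1 + (6*6)²)*Z = (1 + 36²)*Z = (1 + 1296)*Z = 1297*Z)
(-85 + T(n(4, 2)))*(-129) = (-85 + 1297*(-2 + 4*2²))*(-129) = (-85 + 1297*(-2 + 4*4))*(-129) = (-85 + 1297*(-2 + 16))*(-129) = (-85 + 1297*14)*(-129) = (-85 + 18158)*(-129) = 18073*(-129) = -2331417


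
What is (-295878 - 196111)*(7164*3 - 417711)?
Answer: 194935389591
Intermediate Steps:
(-295878 - 196111)*(7164*3 - 417711) = -491989*(21492 - 417711) = -491989*(-396219) = 194935389591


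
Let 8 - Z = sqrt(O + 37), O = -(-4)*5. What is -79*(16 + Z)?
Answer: -1896 + 79*sqrt(57) ≈ -1299.6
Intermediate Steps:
O = 20 (O = -1*(-20) = 20)
Z = 8 - sqrt(57) (Z = 8 - sqrt(20 + 37) = 8 - sqrt(57) ≈ 0.45017)
-79*(16 + Z) = -79*(16 + (8 - sqrt(57))) = -79*(24 - sqrt(57)) = -1896 + 79*sqrt(57)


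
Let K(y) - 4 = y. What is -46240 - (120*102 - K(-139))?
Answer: -58615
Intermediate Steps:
K(y) = 4 + y
-46240 - (120*102 - K(-139)) = -46240 - (120*102 - (4 - 139)) = -46240 - (12240 - 1*(-135)) = -46240 - (12240 + 135) = -46240 - 1*12375 = -46240 - 12375 = -58615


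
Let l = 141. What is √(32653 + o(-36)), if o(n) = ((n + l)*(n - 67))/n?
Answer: √1186323/6 ≈ 181.53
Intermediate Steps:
o(n) = (-67 + n)*(141 + n)/n (o(n) = ((n + 141)*(n - 67))/n = ((141 + n)*(-67 + n))/n = ((-67 + n)*(141 + n))/n = (-67 + n)*(141 + n)/n)
√(32653 + o(-36)) = √(32653 + (74 - 36 - 9447/(-36))) = √(32653 + (74 - 36 - 9447*(-1/36))) = √(32653 + (74 - 36 + 3149/12)) = √(32653 + 3605/12) = √(395441/12) = √1186323/6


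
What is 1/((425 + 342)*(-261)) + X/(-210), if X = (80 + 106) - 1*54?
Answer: -4404149/7006545 ≈ -0.62858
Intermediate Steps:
X = 132 (X = 186 - 54 = 132)
1/((425 + 342)*(-261)) + X/(-210) = 1/((425 + 342)*(-261)) + 132/(-210) = -1/261/767 + 132*(-1/210) = (1/767)*(-1/261) - 22/35 = -1/200187 - 22/35 = -4404149/7006545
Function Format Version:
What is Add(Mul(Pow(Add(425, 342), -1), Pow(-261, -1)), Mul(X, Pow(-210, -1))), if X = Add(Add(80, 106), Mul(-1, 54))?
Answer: Rational(-4404149, 7006545) ≈ -0.62858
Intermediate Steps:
X = 132 (X = Add(186, -54) = 132)
Add(Mul(Pow(Add(425, 342), -1), Pow(-261, -1)), Mul(X, Pow(-210, -1))) = Add(Mul(Pow(Add(425, 342), -1), Pow(-261, -1)), Mul(132, Pow(-210, -1))) = Add(Mul(Pow(767, -1), Rational(-1, 261)), Mul(132, Rational(-1, 210))) = Add(Mul(Rational(1, 767), Rational(-1, 261)), Rational(-22, 35)) = Add(Rational(-1, 200187), Rational(-22, 35)) = Rational(-4404149, 7006545)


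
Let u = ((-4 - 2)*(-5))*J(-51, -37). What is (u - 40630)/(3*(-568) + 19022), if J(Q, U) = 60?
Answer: -19415/8659 ≈ -2.2422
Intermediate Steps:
u = 1800 (u = ((-4 - 2)*(-5))*60 = -6*(-5)*60 = 30*60 = 1800)
(u - 40630)/(3*(-568) + 19022) = (1800 - 40630)/(3*(-568) + 19022) = -38830/(-1704 + 19022) = -38830/17318 = -38830*1/17318 = -19415/8659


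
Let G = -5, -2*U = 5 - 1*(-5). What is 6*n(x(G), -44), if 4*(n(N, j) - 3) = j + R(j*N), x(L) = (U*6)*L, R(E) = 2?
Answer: -45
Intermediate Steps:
U = -5 (U = -(5 - 1*(-5))/2 = -(5 + 5)/2 = -½*10 = -5)
x(L) = -30*L (x(L) = (-5*6)*L = -30*L)
n(N, j) = 7/2 + j/4 (n(N, j) = 3 + (j + 2)/4 = 3 + (2 + j)/4 = 3 + (½ + j/4) = 7/2 + j/4)
6*n(x(G), -44) = 6*(7/2 + (¼)*(-44)) = 6*(7/2 - 11) = 6*(-15/2) = -45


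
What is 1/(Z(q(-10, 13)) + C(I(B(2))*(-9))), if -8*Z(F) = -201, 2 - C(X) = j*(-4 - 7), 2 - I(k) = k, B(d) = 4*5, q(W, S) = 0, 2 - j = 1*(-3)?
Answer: 8/657 ≈ 0.012177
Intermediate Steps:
j = 5 (j = 2 - (-3) = 2 - 1*(-3) = 2 + 3 = 5)
B(d) = 20
I(k) = 2 - k
C(X) = 57 (C(X) = 2 - 5*(-4 - 7) = 2 - 5*(-11) = 2 - 1*(-55) = 2 + 55 = 57)
Z(F) = 201/8 (Z(F) = -⅛*(-201) = 201/8)
1/(Z(q(-10, 13)) + C(I(B(2))*(-9))) = 1/(201/8 + 57) = 1/(657/8) = 8/657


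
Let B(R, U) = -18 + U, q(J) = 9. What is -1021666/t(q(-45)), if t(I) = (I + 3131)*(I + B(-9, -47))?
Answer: 510833/87920 ≈ 5.8102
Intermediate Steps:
t(I) = (-65 + I)*(3131 + I) (t(I) = (I + 3131)*(I + (-18 - 47)) = (3131 + I)*(I - 65) = (3131 + I)*(-65 + I) = (-65 + I)*(3131 + I))
-1021666/t(q(-45)) = -1021666/(-203515 + 9**2 + 3066*9) = -1021666/(-203515 + 81 + 27594) = -1021666/(-175840) = -1021666*(-1/175840) = 510833/87920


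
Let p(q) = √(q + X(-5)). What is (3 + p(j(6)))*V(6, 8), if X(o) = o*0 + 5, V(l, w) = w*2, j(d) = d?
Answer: 48 + 16*√11 ≈ 101.07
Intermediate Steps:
V(l, w) = 2*w
X(o) = 5 (X(o) = 0 + 5 = 5)
p(q) = √(5 + q) (p(q) = √(q + 5) = √(5 + q))
(3 + p(j(6)))*V(6, 8) = (3 + √(5 + 6))*(2*8) = (3 + √11)*16 = 48 + 16*√11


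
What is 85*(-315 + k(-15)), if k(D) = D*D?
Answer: -7650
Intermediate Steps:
k(D) = D²
85*(-315 + k(-15)) = 85*(-315 + (-15)²) = 85*(-315 + 225) = 85*(-90) = -7650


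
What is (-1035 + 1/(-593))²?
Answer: 376696427536/351649 ≈ 1.0712e+6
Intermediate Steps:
(-1035 + 1/(-593))² = (-1035 - 1/593)² = (-613756/593)² = 376696427536/351649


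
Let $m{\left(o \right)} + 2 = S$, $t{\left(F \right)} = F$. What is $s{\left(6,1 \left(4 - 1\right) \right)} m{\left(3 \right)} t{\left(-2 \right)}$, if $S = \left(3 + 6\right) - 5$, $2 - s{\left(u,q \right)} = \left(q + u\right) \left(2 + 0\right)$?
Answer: $64$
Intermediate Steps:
$s{\left(u,q \right)} = 2 - 2 q - 2 u$ ($s{\left(u,q \right)} = 2 - \left(q + u\right) \left(2 + 0\right) = 2 - \left(q + u\right) 2 = 2 - \left(2 q + 2 u\right) = 2 - 2 q - 2 u$)
$S = 4$ ($S = 9 - 5 = 4$)
$m{\left(o \right)} = 2$ ($m{\left(o \right)} = -2 + 4 = 2$)
$s{\left(6,1 \left(4 - 1\right) \right)} m{\left(3 \right)} t{\left(-2 \right)} = \left(2 - 2 \cdot 1 \left(4 - 1\right) - 12\right) 2 \left(-2\right) = \left(2 - 2 \cdot 1 \cdot 3 - 12\right) 2 \left(-2\right) = \left(2 - 6 - 12\right) 2 \left(-2\right) = \left(-16\right) 2 \left(-2\right) = \left(-32\right) \left(-2\right) = 64$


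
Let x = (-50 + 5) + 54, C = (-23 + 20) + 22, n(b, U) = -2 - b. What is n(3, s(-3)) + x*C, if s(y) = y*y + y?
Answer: 166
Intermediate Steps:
s(y) = y + y² (s(y) = y² + y = y + y²)
C = 19 (C = -3 + 22 = 19)
x = 9 (x = -45 + 54 = 9)
n(3, s(-3)) + x*C = (-2 - 1*3) + 9*19 = (-2 - 3) + 171 = -5 + 171 = 166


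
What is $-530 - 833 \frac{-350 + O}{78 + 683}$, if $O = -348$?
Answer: $\frac{178104}{761} \approx 234.04$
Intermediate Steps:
$-530 - 833 \frac{-350 + O}{78 + 683} = -530 - 833 \frac{-350 - 348}{78 + 683} = -530 - 833 \left(- \frac{698}{761}\right) = -530 - 833 \left(\left(-698\right) \frac{1}{761}\right) = -530 - - \frac{581434}{761} = -530 + \frac{581434}{761} = \frac{178104}{761}$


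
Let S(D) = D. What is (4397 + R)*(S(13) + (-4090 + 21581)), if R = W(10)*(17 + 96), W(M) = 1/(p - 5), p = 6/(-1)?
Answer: 844638016/11 ≈ 7.6785e+7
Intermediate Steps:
p = -6 (p = 6*(-1) = -6)
W(M) = -1/11 (W(M) = 1/(-6 - 5) = 1/(-11) = -1/11)
R = -113/11 (R = -(17 + 96)/11 = -1/11*113 = -113/11 ≈ -10.273)
(4397 + R)*(S(13) + (-4090 + 21581)) = (4397 - 113/11)*(13 + (-4090 + 21581)) = 48254*(13 + 17491)/11 = (48254/11)*17504 = 844638016/11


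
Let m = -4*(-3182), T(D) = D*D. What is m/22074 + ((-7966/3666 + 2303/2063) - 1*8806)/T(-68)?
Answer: -547638537853/412367763964 ≈ -1.3280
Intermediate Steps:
T(D) = D**2
m = 12728
m/22074 + ((-7966/3666 + 2303/2063) - 1*8806)/T(-68) = 12728/22074 + ((-7966/3666 + 2303/2063) - 1*8806)/((-68)**2) = 12728*(1/22074) + ((-7966*1/3666 + 2303*(1/2063)) - 8806)/4624 = 6364/11037 + ((-3983/1833 + 2303/2063) - 8806)*(1/4624) = 6364/11037 + (-3995530/3781479 - 8806)*(1/4624) = 6364/11037 - 33303699604/3781479*1/4624 = 6364/11037 - 8325924901/4371389724 = -547638537853/412367763964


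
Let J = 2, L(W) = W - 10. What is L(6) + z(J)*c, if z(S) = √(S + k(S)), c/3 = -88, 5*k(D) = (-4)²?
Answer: -4 - 264*√130/5 ≈ -606.01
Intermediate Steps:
k(D) = 16/5 (k(D) = (⅕)*(-4)² = (⅕)*16 = 16/5)
c = -264 (c = 3*(-88) = -264)
L(W) = -10 + W
z(S) = √(16/5 + S) (z(S) = √(S + 16/5) = √(16/5 + S))
L(6) + z(J)*c = (-10 + 6) + (√(80 + 25*2)/5)*(-264) = -4 + (√(80 + 50)/5)*(-264) = -4 + (√130/5)*(-264) = -4 - 264*√130/5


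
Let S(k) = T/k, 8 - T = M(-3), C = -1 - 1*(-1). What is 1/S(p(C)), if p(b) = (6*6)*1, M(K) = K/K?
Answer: 36/7 ≈ 5.1429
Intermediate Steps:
M(K) = 1
C = 0 (C = -1 + 1 = 0)
T = 7 (T = 8 - 1*1 = 8 - 1 = 7)
p(b) = 36 (p(b) = 36*1 = 36)
S(k) = 7/k
1/S(p(C)) = 1/(7/36) = 36/7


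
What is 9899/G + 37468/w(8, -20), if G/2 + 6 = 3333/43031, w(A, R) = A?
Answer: 980622091/254853 ≈ 3847.8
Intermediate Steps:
G = -509706/43031 (G = -12 + 2*(3333/43031) = -12 + 6666/43031 = -509706/43031 ≈ -11.845)
9899/G + 37468/w(8, -20) = 9899/(-509706/43031) + 37468/8 = 9899*(-43031/509706) + 37468*(⅛) = -425963869/509706 + 9367/2 = 980622091/254853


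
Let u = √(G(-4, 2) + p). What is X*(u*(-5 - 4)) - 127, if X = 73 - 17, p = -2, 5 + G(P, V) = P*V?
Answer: -127 - 504*I*√15 ≈ -127.0 - 1952.0*I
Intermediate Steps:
G(P, V) = -5 + P*V
u = I*√15 (u = √((-5 - 4*2) - 2) = √((-5 - 8) - 2) = √(-13 - 2) = √(-15) = I*√15 ≈ 3.873*I)
X = 56
X*(u*(-5 - 4)) - 127 = 56*((I*√15)*(-5 - 4)) - 127 = 56*((I*√15)*(-9)) - 127 = 56*(-9*I*√15) - 127 = -504*I*√15 - 127 = -127 - 504*I*√15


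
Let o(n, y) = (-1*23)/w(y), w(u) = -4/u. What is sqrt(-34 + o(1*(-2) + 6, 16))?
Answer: sqrt(58) ≈ 7.6158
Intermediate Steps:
o(n, y) = 23*y/4 (o(n, y) = (-1*23)/((-4/y)) = -(-23)*y/4 = 23*y/4)
sqrt(-34 + o(1*(-2) + 6, 16)) = sqrt(-34 + (23/4)*16) = sqrt(-34 + 92) = sqrt(58)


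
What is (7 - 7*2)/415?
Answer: -7/415 ≈ -0.016867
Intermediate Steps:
(7 - 7*2)/415 = (7 - 14)*(1/415) = -7*1/415 = -7/415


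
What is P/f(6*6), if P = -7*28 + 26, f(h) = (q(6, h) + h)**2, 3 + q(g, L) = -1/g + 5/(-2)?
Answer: -1530/8281 ≈ -0.18476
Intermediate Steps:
q(g, L) = -11/2 - 1/g (q(g, L) = -3 + (-1/g + 5/(-2)) = -3 + (-1/g + 5*(-1/2)) = -3 + (-1/g - 5/2) = -3 + (-5/2 - 1/g) = -11/2 - 1/g)
f(h) = (-17/3 + h)**2 (f(h) = ((-11/2 - 1/6) + h)**2 = (-17/3 + h)**2)
P = -170 (P = -196 + 26 = -170)
P/f(6*6) = -170*9/(-17 + 3*(6*6))**2 = -170*9/(-17 + 3*36)**2 = -170*9/(-17 + 108)**2 = -170/((1/9)*91**2) = -170/((1/9)*8281) = -170/8281/9 = -170*9/8281 = -1530/8281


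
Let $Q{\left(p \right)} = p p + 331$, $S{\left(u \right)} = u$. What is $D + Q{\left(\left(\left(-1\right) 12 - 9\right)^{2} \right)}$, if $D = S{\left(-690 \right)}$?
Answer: $194122$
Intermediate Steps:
$Q{\left(p \right)} = 331 + p^{2}$ ($Q{\left(p \right)} = p^{2} + 331 = 331 + p^{2}$)
$D = -690$
$D + Q{\left(\left(\left(-1\right) 12 - 9\right)^{2} \right)} = -690 + \left(331 + \left(\left(\left(-1\right) 12 - 9\right)^{2}\right)^{2}\right) = -690 + \left(331 + \left(\left(-12 - 9\right)^{2}\right)^{2}\right) = -690 + \left(331 + \left(\left(-21\right)^{2}\right)^{2}\right) = -690 + \left(331 + 441^{2}\right) = -690 + \left(331 + 194481\right) = -690 + 194812 = 194122$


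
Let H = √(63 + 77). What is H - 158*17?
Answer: -2686 + 2*√35 ≈ -2674.2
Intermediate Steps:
H = 2*√35 (H = √140 = 2*√35 ≈ 11.832)
H - 158*17 = 2*√35 - 158*17 = 2*√35 - 2686 = -2686 + 2*√35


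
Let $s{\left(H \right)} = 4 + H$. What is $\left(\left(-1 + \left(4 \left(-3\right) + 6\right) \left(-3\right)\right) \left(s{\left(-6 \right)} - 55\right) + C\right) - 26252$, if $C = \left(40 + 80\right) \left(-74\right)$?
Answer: $-36101$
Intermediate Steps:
$C = -8880$ ($C = 120 \left(-74\right) = -8880$)
$\left(\left(-1 + \left(4 \left(-3\right) + 6\right) \left(-3\right)\right) \left(s{\left(-6 \right)} - 55\right) + C\right) - 26252 = \left(\left(-1 + \left(4 \left(-3\right) + 6\right) \left(-3\right)\right) \left(\left(4 - 6\right) - 55\right) - 8880\right) - 26252 = \left(\left(-1 + \left(-12 + 6\right) \left(-3\right)\right) \left(-2 - 55\right) - 8880\right) - 26252 = \left(\left(-1 - -18\right) \left(-57\right) - 8880\right) - 26252 = \left(\left(-1 + 18\right) \left(-57\right) - 8880\right) - 26252 = \left(17 \left(-57\right) - 8880\right) - 26252 = \left(-969 - 8880\right) - 26252 = -9849 - 26252 = -36101$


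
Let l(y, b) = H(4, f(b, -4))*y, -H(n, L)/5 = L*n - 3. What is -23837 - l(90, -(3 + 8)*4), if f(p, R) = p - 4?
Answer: -111587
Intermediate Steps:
f(p, R) = -4 + p
H(n, L) = 15 - 5*L*n (H(n, L) = -5*(L*n - 3) = -5*(-3 + L*n) = 15 - 5*L*n)
l(y, b) = y*(95 - 20*b) (l(y, b) = (15 - 5*(-4 + b)*4)*y = (15 + (80 - 20*b))*y = (95 - 20*b)*y = y*(95 - 20*b))
-23837 - l(90, -(3 + 8)*4) = -23837 - 5*90*(19 - (-4)*(3 + 8)*4) = -23837 - 5*90*(19 - (-4)*11*4) = -23837 - 5*90*(19 - (-4)*44) = -23837 - 5*90*(19 - 4*(-44)) = -23837 - 5*90*(19 + 176) = -23837 - 5*90*195 = -23837 - 1*87750 = -23837 - 87750 = -111587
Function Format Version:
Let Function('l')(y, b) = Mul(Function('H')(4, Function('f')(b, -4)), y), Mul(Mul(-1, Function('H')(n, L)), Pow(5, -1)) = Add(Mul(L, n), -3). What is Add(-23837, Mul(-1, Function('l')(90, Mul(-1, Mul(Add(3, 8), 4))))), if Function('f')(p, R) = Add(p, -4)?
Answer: -111587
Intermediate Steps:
Function('f')(p, R) = Add(-4, p)
Function('H')(n, L) = Add(15, Mul(-5, L, n)) (Function('H')(n, L) = Mul(-5, Add(Mul(L, n), -3)) = Mul(-5, Add(-3, Mul(L, n))) = Add(15, Mul(-5, L, n)))
Function('l')(y, b) = Mul(y, Add(95, Mul(-20, b))) (Function('l')(y, b) = Mul(Add(15, Mul(-5, Add(-4, b), 4)), y) = Mul(Add(15, Add(80, Mul(-20, b))), y) = Mul(Add(95, Mul(-20, b)), y) = Mul(y, Add(95, Mul(-20, b))))
Add(-23837, Mul(-1, Function('l')(90, Mul(-1, Mul(Add(3, 8), 4))))) = Add(-23837, Mul(-1, Mul(5, 90, Add(19, Mul(-4, Mul(-1, Mul(Add(3, 8), 4))))))) = Add(-23837, Mul(-1, Mul(5, 90, Add(19, Mul(-4, Mul(-1, Mul(11, 4))))))) = Add(-23837, Mul(-1, Mul(5, 90, Add(19, Mul(-4, Mul(-1, 44)))))) = Add(-23837, Mul(-1, Mul(5, 90, Add(19, Mul(-4, -44))))) = Add(-23837, Mul(-1, Mul(5, 90, Add(19, 176)))) = Add(-23837, Mul(-1, Mul(5, 90, 195))) = Add(-23837, Mul(-1, 87750)) = Add(-23837, -87750) = -111587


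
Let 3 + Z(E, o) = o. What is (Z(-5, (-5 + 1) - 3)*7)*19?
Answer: -1330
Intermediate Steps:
Z(E, o) = -3 + o
(Z(-5, (-5 + 1) - 3)*7)*19 = ((-3 + ((-5 + 1) - 3))*7)*19 = ((-3 + (-4 - 3))*7)*19 = ((-3 - 7)*7)*19 = -10*7*19 = -70*19 = -1330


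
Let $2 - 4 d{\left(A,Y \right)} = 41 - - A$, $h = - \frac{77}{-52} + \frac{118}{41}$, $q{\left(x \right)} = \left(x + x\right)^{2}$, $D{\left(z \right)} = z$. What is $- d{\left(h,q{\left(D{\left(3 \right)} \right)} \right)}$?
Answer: $\frac{92441}{8528} \approx 10.84$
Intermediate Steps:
$q{\left(x \right)} = 4 x^{2}$ ($q{\left(x \right)} = \left(2 x\right)^{2} = 4 x^{2}$)
$h = \frac{9293}{2132}$ ($h = \left(-77\right) \left(- \frac{1}{52}\right) + 118 \cdot \frac{1}{41} = \frac{77}{52} + \frac{118}{41} = \frac{9293}{2132} \approx 4.3588$)
$d{\left(A,Y \right)} = - \frac{39}{4} - \frac{A}{4}$ ($d{\left(A,Y \right)} = \frac{1}{2} - \frac{41 - - A}{4} = \frac{1}{2} - \frac{41 + A}{4} = \frac{1}{2} - \left(\frac{41}{4} + \frac{A}{4}\right) = - \frac{39}{4} - \frac{A}{4}$)
$- d{\left(h,q{\left(D{\left(3 \right)} \right)} \right)} = - (- \frac{39}{4} - \frac{9293}{8528}) = \left(-1\right) \left(- \frac{92441}{8528}\right) = \frac{92441}{8528}$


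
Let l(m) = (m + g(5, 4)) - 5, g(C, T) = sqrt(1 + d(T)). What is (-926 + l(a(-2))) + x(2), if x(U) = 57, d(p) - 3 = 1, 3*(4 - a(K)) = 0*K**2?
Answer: -870 + sqrt(5) ≈ -867.76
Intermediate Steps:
a(K) = 4 (a(K) = 4 - 0*K**2 = 4 - 1/3*0 = 4 + 0 = 4)
d(p) = 4 (d(p) = 3 + 1 = 4)
g(C, T) = sqrt(5) (g(C, T) = sqrt(1 + 4) = sqrt(5))
l(m) = -5 + m + sqrt(5) (l(m) = (m + sqrt(5)) - 5 = -5 + m + sqrt(5))
(-926 + l(a(-2))) + x(2) = (-926 + (-5 + 4 + sqrt(5))) + 57 = (-926 + (-1 + sqrt(5))) + 57 = (-927 + sqrt(5)) + 57 = -870 + sqrt(5)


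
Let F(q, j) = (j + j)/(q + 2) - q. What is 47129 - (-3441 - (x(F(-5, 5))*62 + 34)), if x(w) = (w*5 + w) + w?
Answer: 153982/3 ≈ 51327.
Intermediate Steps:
F(q, j) = -q + 2*j/(2 + q) (F(q, j) = (2*j)/(2 + q) - q = 2*j/(2 + q) - q = -q + 2*j/(2 + q))
x(w) = 7*w (x(w) = (5*w + w) + w = 6*w + w = 7*w)
47129 - (-3441 - (x(F(-5, 5))*62 + 34)) = 47129 - (-3441 - ((7*((-1*(-5)**2 - 2*(-5) + 2*5)/(2 - 5)))*62 + 34)) = 47129 - (-3441 - ((7*((-1*25 + 10 + 10)/(-3)))*62 + 34)) = 47129 - (-3441 - ((7*(-(-25 + 10 + 10)/3))*62 + 34)) = 47129 - (-3441 - ((7*(-1/3*(-5)))*62 + 34)) = 47129 - (-3441 - ((7*(5/3))*62 + 34)) = 47129 - (-3441 - ((35/3)*62 + 34)) = 47129 - (-3441 - (2170/3 + 34)) = 47129 - (-3441 - 1*2272/3) = 47129 - (-3441 - 2272/3) = 47129 - 1*(-12595/3) = 47129 + 12595/3 = 153982/3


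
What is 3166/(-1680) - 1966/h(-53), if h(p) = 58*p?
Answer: -1607351/1291080 ≈ -1.2450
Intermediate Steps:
3166/(-1680) - 1966/h(-53) = 3166/(-1680) - 1966/(58*(-53)) = 3166*(-1/1680) - 1966/(-3074) = -1583/840 - 1966*(-1/3074) = -1583/840 + 983/1537 = -1607351/1291080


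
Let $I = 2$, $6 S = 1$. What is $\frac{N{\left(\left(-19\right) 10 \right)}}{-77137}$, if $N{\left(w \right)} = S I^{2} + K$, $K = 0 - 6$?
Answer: $\frac{16}{231411} \approx 6.9141 \cdot 10^{-5}$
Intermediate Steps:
$S = \frac{1}{6}$ ($S = \frac{1}{6} \cdot 1 = \frac{1}{6} \approx 0.16667$)
$K = -6$ ($K = 0 - 6 = -6$)
$N{\left(w \right)} = - \frac{16}{3}$ ($N{\left(w \right)} = \frac{2^{2}}{6} - 6 = \frac{1}{6} \cdot 4 - 6 = \frac{2}{3} - 6 = - \frac{16}{3}$)
$\frac{N{\left(\left(-19\right) 10 \right)}}{-77137} = - \frac{16}{3 \left(-77137\right)} = \left(- \frac{16}{3}\right) \left(- \frac{1}{77137}\right) = \frac{16}{231411}$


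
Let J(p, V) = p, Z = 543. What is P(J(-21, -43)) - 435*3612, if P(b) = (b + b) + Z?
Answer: -1570719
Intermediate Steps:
P(b) = 543 + 2*b (P(b) = (b + b) + 543 = 2*b + 543 = 543 + 2*b)
P(J(-21, -43)) - 435*3612 = (543 + 2*(-21)) - 435*3612 = (543 - 42) - 1*1571220 = 501 - 1571220 = -1570719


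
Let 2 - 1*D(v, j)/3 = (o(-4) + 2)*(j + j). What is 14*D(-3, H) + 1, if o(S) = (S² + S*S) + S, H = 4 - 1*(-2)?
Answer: -15035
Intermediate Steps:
H = 6 (H = 4 + 2 = 6)
o(S) = S + 2*S² (o(S) = (S² + S²) + S = 2*S² + S = S + 2*S²)
D(v, j) = 6 - 180*j (D(v, j) = 6 - 3*(-4*(1 + 2*(-4)) + 2)*(j + j) = 6 - 3*(-4*(1 - 8) + 2)*2*j = 6 - 3*(-4*(-7) + 2)*2*j = 6 - 3*(28 + 2)*2*j = 6 - 90*2*j = 6 - 180*j)
14*D(-3, H) + 1 = 14*(6 - 180*6) + 1 = 14*(6 - 1080) + 1 = 14*(-1074) + 1 = -15036 + 1 = -15035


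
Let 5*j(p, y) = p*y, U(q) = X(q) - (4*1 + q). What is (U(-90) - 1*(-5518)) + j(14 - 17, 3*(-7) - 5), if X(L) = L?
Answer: 27648/5 ≈ 5529.6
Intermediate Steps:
U(q) = -4 (U(q) = q - (4*1 + q) = q - (4 + q) = q + (-4 - q) = -4)
j(p, y) = p*y/5 (j(p, y) = (p*y)/5 = p*y/5)
(U(-90) - 1*(-5518)) + j(14 - 17, 3*(-7) - 5) = (-4 - 1*(-5518)) + (14 - 17)*(3*(-7) - 5)/5 = (-4 + 5518) + (⅕)*(-3)*(-21 - 5) = 5514 + (⅕)*(-3)*(-26) = 5514 + 78/5 = 27648/5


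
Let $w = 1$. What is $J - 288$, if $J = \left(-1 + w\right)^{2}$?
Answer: $-288$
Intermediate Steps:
$J = 0$ ($J = \left(-1 + 1\right)^{2} = 0^{2} = 0$)
$J - 288 = 0 - 288 = -288$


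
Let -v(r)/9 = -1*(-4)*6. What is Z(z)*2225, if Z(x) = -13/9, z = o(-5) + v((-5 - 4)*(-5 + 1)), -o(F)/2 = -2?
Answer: -28925/9 ≈ -3213.9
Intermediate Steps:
o(F) = 4 (o(F) = -2*(-2) = 4)
v(r) = -216 (v(r) = -9*(-1*(-4))*6 = -36*6 = -9*24 = -216)
z = -212 (z = 4 - 216 = -212)
Z(x) = -13/9 (Z(x) = -13*⅑ = -13/9)
Z(z)*2225 = -13/9*2225 = -28925/9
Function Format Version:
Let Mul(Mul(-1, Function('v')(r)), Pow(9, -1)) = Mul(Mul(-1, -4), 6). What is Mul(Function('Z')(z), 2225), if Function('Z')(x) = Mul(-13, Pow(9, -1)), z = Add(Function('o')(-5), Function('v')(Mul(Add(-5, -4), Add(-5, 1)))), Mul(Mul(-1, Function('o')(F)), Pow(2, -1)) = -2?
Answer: Rational(-28925, 9) ≈ -3213.9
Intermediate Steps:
Function('o')(F) = 4 (Function('o')(F) = Mul(-2, -2) = 4)
Function('v')(r) = -216 (Function('v')(r) = Mul(-9, Mul(Mul(-1, -4), 6)) = Mul(-9, Mul(4, 6)) = Mul(-9, 24) = -216)
z = -212 (z = Add(4, -216) = -212)
Function('Z')(x) = Rational(-13, 9) (Function('Z')(x) = Mul(-13, Rational(1, 9)) = Rational(-13, 9))
Mul(Function('Z')(z), 2225) = Mul(Rational(-13, 9), 2225) = Rational(-28925, 9)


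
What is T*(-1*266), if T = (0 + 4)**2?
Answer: -4256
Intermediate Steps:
T = 16 (T = 4**2 = 16)
T*(-1*266) = 16*(-1*266) = 16*(-266) = -4256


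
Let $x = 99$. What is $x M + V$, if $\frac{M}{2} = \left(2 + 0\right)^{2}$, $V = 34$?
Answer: $826$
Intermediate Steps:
$M = 8$ ($M = 2 \left(2 + 0\right)^{2} = 2 \cdot 2^{2} = 2 \cdot 4 = 8$)
$x M + V = 99 \cdot 8 + 34 = 792 + 34 = 826$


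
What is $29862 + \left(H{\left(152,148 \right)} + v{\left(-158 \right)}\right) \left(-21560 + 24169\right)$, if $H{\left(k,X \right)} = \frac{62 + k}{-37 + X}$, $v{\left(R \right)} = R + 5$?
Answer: $- \frac{40435639}{111} \approx -3.6429 \cdot 10^{5}$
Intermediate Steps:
$v{\left(R \right)} = 5 + R$
$H{\left(k,X \right)} = \frac{62 + k}{-37 + X}$
$29862 + \left(H{\left(152,148 \right)} + v{\left(-158 \right)}\right) \left(-21560 + 24169\right) = 29862 + \left(\frac{62 + 152}{-37 + 148} + \left(5 - 158\right)\right) \left(-21560 + 24169\right) = 29862 + \left(\frac{1}{111} \cdot 214 - 153\right) 2609 = 29862 + \left(\frac{214}{111} - 153\right) 2609 = 29862 - \frac{43750321}{111} = - \frac{40435639}{111}$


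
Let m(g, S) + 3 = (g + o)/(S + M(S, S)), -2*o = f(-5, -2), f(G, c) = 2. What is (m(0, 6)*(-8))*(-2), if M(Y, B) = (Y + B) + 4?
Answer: -536/11 ≈ -48.727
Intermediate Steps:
M(Y, B) = 4 + B + Y (M(Y, B) = (B + Y) + 4 = 4 + B + Y)
o = -1 (o = -1/2*2 = -1)
m(g, S) = -3 + (-1 + g)/(4 + 3*S) (m(g, S) = -3 + (g - 1)/(S + (4 + S + S)) = -3 + (-1 + g)/(S + (4 + 2*S)) = -3 + (-1 + g)/(4 + 3*S))
(m(0, 6)*(-8))*(-2) = (((-13 + 0 - 9*6)/(4 + 3*6))*(-8))*(-2) = (((-13 + 0 - 54)/(4 + 18))*(-8))*(-2) = ((-67/22)*(-8))*(-2) = (((1/22)*(-67))*(-8))*(-2) = -67/22*(-8)*(-2) = (268/11)*(-2) = -536/11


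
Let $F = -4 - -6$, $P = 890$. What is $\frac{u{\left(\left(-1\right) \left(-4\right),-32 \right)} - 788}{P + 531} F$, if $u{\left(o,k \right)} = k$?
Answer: $- \frac{1640}{1421} \approx -1.1541$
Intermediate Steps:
$F = 2$ ($F = -4 + 6 = 2$)
$\frac{u{\left(\left(-1\right) \left(-4\right),-32 \right)} - 788}{P + 531} F = \frac{-32 - 788}{890 + 531} \cdot 2 = - \frac{820}{1421} \cdot 2 = \left(-820\right) \frac{1}{1421} \cdot 2 = \left(- \frac{820}{1421}\right) 2 = - \frac{1640}{1421}$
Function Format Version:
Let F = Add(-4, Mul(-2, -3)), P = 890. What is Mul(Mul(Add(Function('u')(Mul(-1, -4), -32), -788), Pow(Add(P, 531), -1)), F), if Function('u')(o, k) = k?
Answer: Rational(-1640, 1421) ≈ -1.1541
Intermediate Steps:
F = 2 (F = Add(-4, 6) = 2)
Mul(Mul(Add(Function('u')(Mul(-1, -4), -32), -788), Pow(Add(P, 531), -1)), F) = Mul(Mul(Add(-32, -788), Pow(Add(890, 531), -1)), 2) = Mul(Mul(-820, Pow(1421, -1)), 2) = Mul(Mul(-820, Rational(1, 1421)), 2) = Mul(Rational(-820, 1421), 2) = Rational(-1640, 1421)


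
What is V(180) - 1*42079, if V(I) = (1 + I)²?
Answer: -9318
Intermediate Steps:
V(180) - 1*42079 = (1 + 180)² - 1*42079 = 181² - 42079 = 32761 - 42079 = -9318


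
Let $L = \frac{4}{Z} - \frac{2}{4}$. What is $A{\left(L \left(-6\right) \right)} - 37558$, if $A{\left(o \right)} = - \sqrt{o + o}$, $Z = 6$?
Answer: $-37558 - i \sqrt{2} \approx -37558.0 - 1.4142 i$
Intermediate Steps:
$L = \frac{1}{6}$ ($L = \frac{4}{6} - \frac{2}{4} = 4 \cdot \frac{1}{6} - \frac{1}{2} = \frac{2}{3} - \frac{1}{2} = \frac{1}{6} \approx 0.16667$)
$A{\left(o \right)} = - \sqrt{2} \sqrt{o}$ ($A{\left(o \right)} = - \sqrt{2 o} = - \sqrt{2} \sqrt{o}$)
$A{\left(L \left(-6\right) \right)} - 37558 = - \sqrt{2} \sqrt{\frac{1}{6} \left(-6\right)} - 37558 = - \sqrt{2} \sqrt{-1} - 37558 = - \sqrt{2} i - 37558 = - i \sqrt{2} - 37558 = -37558 - i \sqrt{2}$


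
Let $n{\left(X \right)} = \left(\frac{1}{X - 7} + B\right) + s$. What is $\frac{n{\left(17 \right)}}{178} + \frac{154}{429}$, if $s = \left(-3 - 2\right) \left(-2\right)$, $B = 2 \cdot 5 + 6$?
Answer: $\frac{35099}{69420} \approx 0.5056$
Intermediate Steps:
$B = 16$ ($B = 10 + 6 = 16$)
$s = 10$ ($s = \left(-5\right) \left(-2\right) = 10$)
$n{\left(X \right)} = 26 + \frac{1}{-7 + X}$ ($n{\left(X \right)} = \left(\frac{1}{X - 7} + 16\right) + 10 = \left(\frac{1}{-7 + X} + 16\right) + 10 = \left(16 + \frac{1}{-7 + X}\right) + 10 = 26 + \frac{1}{-7 + X}$)
$\frac{n{\left(17 \right)}}{178} + \frac{154}{429} = \frac{\frac{1}{-7 + 17} \left(-181 + 26 \cdot 17\right)}{178} + \frac{154}{429} = \frac{-181 + 442}{10} \cdot \frac{1}{178} + 154 \cdot \frac{1}{429} = \frac{1}{10} \cdot 261 \cdot \frac{1}{178} + \frac{14}{39} = \frac{261}{10} \cdot \frac{1}{178} + \frac{14}{39} = \frac{261}{1780} + \frac{14}{39} = \frac{35099}{69420}$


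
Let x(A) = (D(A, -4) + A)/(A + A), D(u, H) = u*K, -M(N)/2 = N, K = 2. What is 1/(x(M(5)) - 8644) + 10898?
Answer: 188371928/17285 ≈ 10898.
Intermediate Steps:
M(N) = -2*N
D(u, H) = 2*u (D(u, H) = u*2 = 2*u)
x(A) = 3/2 (x(A) = (2*A + A)/(A + A) = (3*A)/((2*A)) = (3*A)*(1/(2*A)) = 3/2)
1/(x(M(5)) - 8644) + 10898 = 1/(3/2 - 8644) + 10898 = 1/(-17285/2) + 10898 = -2/17285 + 10898 = 188371928/17285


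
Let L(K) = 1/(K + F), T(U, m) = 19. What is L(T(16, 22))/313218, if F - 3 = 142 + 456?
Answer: 1/194195160 ≈ 5.1495e-9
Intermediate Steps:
F = 601 (F = 3 + (142 + 456) = 3 + 598 = 601)
L(K) = 1/(601 + K) (L(K) = 1/(K + 601) = 1/(601 + K))
L(T(16, 22))/313218 = 1/((601 + 19)*313218) = (1/313218)/620 = (1/620)*(1/313218) = 1/194195160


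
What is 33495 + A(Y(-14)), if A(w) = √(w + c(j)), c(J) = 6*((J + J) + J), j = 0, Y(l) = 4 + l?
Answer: 33495 + I*√10 ≈ 33495.0 + 3.1623*I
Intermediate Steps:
c(J) = 18*J (c(J) = 6*(2*J + J) = 6*(3*J) = 18*J)
A(w) = √w (A(w) = √(w + 18*0) = √(w + 0) = √w)
33495 + A(Y(-14)) = 33495 + √(4 - 14) = 33495 + √(-10) = 33495 + I*√10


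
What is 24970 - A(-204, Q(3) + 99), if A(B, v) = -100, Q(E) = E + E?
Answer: 25070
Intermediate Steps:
Q(E) = 2*E
24970 - A(-204, Q(3) + 99) = 24970 - 1*(-100) = 24970 + 100 = 25070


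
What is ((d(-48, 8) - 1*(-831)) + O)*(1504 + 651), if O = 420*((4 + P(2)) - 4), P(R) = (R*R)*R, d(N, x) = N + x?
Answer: 8945405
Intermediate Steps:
P(R) = R**3 (P(R) = R**2*R = R**3)
O = 3360 (O = 420*((4 + 2**3) - 4) = 420*((4 + 8) - 4) = 420*(12 - 4) = 420*8 = 3360)
((d(-48, 8) - 1*(-831)) + O)*(1504 + 651) = (((-48 + 8) - 1*(-831)) + 3360)*(1504 + 651) = ((-40 + 831) + 3360)*2155 = (791 + 3360)*2155 = 4151*2155 = 8945405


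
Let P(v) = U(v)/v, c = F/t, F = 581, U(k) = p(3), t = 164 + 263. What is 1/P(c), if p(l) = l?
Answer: 83/183 ≈ 0.45355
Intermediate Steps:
t = 427
U(k) = 3
c = 83/61 (c = 581/427 = 581*(1/427) = 83/61 ≈ 1.3607)
P(v) = 3/v
1/P(c) = 1/(3/(83/61)) = 1/(3*(61/83)) = 1/(183/83) = 83/183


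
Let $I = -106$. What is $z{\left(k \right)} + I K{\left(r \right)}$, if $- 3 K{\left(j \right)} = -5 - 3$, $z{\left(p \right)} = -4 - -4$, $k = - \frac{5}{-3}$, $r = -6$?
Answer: $- \frac{848}{3} \approx -282.67$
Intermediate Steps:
$k = \frac{5}{3}$ ($k = \left(-5\right) \left(- \frac{1}{3}\right) = \frac{5}{3} \approx 1.6667$)
$z{\left(p \right)} = 0$ ($z{\left(p \right)} = -4 + 4 = 0$)
$K{\left(j \right)} = \frac{8}{3}$ ($K{\left(j \right)} = - \frac{-5 - 3}{3} = \left(- \frac{1}{3}\right) \left(-8\right) = \frac{8}{3}$)
$z{\left(k \right)} + I K{\left(r \right)} = 0 - \frac{848}{3} = - \frac{848}{3}$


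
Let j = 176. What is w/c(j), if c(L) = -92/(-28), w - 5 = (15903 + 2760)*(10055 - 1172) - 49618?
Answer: 1160136712/23 ≈ 5.0441e+7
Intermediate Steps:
w = 165733816 (w = 5 + ((15903 + 2760)*(10055 - 1172) - 49618) = 5 + (18663*8883 - 49618) = 5 + (165783429 - 49618) = 5 + 165733811 = 165733816)
c(L) = 23/7 (c(L) = -92*(-1/28) = 23/7)
w/c(j) = 165733816/(23/7) = 165733816*(7/23) = 1160136712/23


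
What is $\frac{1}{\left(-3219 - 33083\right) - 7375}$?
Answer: $- \frac{1}{43677} \approx -2.2895 \cdot 10^{-5}$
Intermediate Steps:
$\frac{1}{\left(-3219 - 33083\right) - 7375} = \frac{1}{-36302 - 7375} = \frac{1}{-43677} = - \frac{1}{43677}$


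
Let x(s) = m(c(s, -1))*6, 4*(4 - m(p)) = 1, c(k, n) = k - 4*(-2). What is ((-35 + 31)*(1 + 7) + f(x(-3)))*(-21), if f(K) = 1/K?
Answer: 10066/15 ≈ 671.07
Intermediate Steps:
c(k, n) = 8 + k (c(k, n) = k + 8 = 8 + k)
m(p) = 15/4 (m(p) = 4 - ¼*1 = 4 - ¼ = 15/4)
x(s) = 45/2 (x(s) = (15/4)*6 = 45/2)
((-35 + 31)*(1 + 7) + f(x(-3)))*(-21) = ((-35 + 31)*(1 + 7) + 1/(45/2))*(-21) = (-4*8 + 2/45)*(-21) = (-32 + 2/45)*(-21) = -1438/45*(-21) = 10066/15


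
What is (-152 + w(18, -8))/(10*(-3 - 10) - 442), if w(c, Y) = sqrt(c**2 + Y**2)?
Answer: 38/143 - sqrt(97)/286 ≈ 0.23130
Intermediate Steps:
w(c, Y) = sqrt(Y**2 + c**2)
(-152 + w(18, -8))/(10*(-3 - 10) - 442) = (-152 + sqrt((-8)**2 + 18**2))/(10*(-3 - 10) - 442) = (-152 + sqrt(64 + 324))/(10*(-13) - 442) = (-152 + sqrt(388))/(-130 - 442) = (-152 + 2*sqrt(97))/(-572) = (-152 + 2*sqrt(97))*(-1/572) = 38/143 - sqrt(97)/286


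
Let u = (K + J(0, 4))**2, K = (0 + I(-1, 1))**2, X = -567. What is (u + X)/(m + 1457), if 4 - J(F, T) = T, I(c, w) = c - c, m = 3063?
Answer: -567/4520 ≈ -0.12544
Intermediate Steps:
I(c, w) = 0
J(F, T) = 4 - T
K = 0 (K = (0 + 0)**2 = 0**2 = 0)
u = 0 (u = (0 + (4 - 1*4))**2 = (0 + (4 - 4))**2 = (0 + 0)**2 = 0**2 = 0)
(u + X)/(m + 1457) = (0 - 567)/(3063 + 1457) = -567/4520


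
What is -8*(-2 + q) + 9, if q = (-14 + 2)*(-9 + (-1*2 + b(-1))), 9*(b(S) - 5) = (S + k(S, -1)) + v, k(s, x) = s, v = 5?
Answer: -519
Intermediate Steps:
b(S) = 50/9 + 2*S/9 (b(S) = 5 + ((S + S) + 5)/9 = 5 + (2*S + 5)/9 = 5 + (5 + 2*S)/9 = 5 + (5/9 + 2*S/9) = 50/9 + 2*S/9)
q = 68 (q = (-14 + 2)*(-9 + (-1*2 + (50/9 + (2/9)*(-1)))) = -12*(-9 + (-2 + (50/9 - 2/9))) = -12*(-9 + (-2 + 16/3)) = -12*(-9 + 10/3) = -12*(-17/3) = 68)
-8*(-2 + q) + 9 = -8*(-2 + 68) + 9 = -8*66 + 9 = -528 + 9 = -519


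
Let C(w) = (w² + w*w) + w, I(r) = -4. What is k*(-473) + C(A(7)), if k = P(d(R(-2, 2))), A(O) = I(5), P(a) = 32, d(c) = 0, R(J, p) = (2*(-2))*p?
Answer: -15108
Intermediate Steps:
R(J, p) = -4*p
A(O) = -4
C(w) = w + 2*w² (C(w) = (w² + w²) + w = 2*w² + w = w + 2*w²)
k = 32
k*(-473) + C(A(7)) = 32*(-473) - 4*(1 + 2*(-4)) = -15136 - 4*(1 - 8) = -15136 - 4*(-7) = -15136 + 28 = -15108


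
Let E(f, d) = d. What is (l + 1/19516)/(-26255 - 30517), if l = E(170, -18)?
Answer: 351287/1107962352 ≈ 0.00031706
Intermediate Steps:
l = -18
(l + 1/19516)/(-26255 - 30517) = (-18 + 1/19516)/(-26255 - 30517) = (-18 + 1/19516)/(-56772) = -351287/19516*(-1/56772) = 351287/1107962352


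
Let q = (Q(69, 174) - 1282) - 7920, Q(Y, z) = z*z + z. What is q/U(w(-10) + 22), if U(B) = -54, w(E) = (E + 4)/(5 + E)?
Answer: -10624/27 ≈ -393.48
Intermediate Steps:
w(E) = (4 + E)/(5 + E)
Q(Y, z) = z + z² (Q(Y, z) = z² + z = z + z²)
q = 21248 (q = (174*(1 + 174) - 1282) - 7920 = (174*175 - 1282) - 7920 = (30450 - 1282) - 7920 = 29168 - 7920 = 21248)
q/U(w(-10) + 22) = 21248/(-54) = 21248*(-1/54) = -10624/27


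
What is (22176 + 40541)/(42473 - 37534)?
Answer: 62717/4939 ≈ 12.698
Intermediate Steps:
(22176 + 40541)/(42473 - 37534) = 62717/4939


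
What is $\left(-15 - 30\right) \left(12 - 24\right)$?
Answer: $540$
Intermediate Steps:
$\left(-15 - 30\right) \left(12 - 24\right) = - 45 \left(12 - 24\right) = \left(-45\right) \left(-12\right) = 540$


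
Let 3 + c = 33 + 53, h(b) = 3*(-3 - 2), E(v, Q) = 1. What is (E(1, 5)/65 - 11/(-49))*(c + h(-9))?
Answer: 51952/3185 ≈ 16.311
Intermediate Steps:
h(b) = -15 (h(b) = 3*(-5) = -15)
c = 83 (c = -3 + (33 + 53) = -3 + 86 = 83)
(E(1, 5)/65 - 11/(-49))*(c + h(-9)) = (1/65 - 11/(-49))*(83 - 15) = (1*(1/65) - 11*(-1/49))*68 = (1/65 + 11/49)*68 = (764/3185)*68 = 51952/3185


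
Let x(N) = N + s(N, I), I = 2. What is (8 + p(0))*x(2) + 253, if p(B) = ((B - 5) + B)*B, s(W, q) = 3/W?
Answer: 281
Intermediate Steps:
x(N) = N + 3/N
p(B) = B*(-5 + 2*B) (p(B) = ((-5 + B) + B)*B = (-5 + 2*B)*B = B*(-5 + 2*B))
(8 + p(0))*x(2) + 253 = (8 + 0*(-5 + 2*0))*(2 + 3/2) + 253 = (8 + 0*(-5 + 0))*(2 + 3*(½)) + 253 = (8 + 0*(-5))*(2 + 3/2) + 253 = (8 + 0)*(7/2) + 253 = 8*(7/2) + 253 = 28 + 253 = 281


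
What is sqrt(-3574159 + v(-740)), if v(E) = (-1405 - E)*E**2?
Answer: I*sqrt(367728159) ≈ 19176.0*I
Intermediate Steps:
v(E) = E**2*(-1405 - E)
sqrt(-3574159 + v(-740)) = sqrt(-3574159 + (-740)**2*(-1405 - 1*(-740))) = sqrt(-3574159 + 547600*(-1405 + 740)) = sqrt(-3574159 + 547600*(-665)) = sqrt(-3574159 - 364154000) = sqrt(-367728159) = I*sqrt(367728159)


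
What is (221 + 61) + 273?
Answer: 555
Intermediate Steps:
(221 + 61) + 273 = 282 + 273 = 555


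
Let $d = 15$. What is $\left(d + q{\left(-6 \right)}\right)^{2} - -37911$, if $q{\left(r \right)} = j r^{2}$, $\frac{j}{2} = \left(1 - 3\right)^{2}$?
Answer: $129720$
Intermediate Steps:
$j = 8$ ($j = 2 \left(1 - 3\right)^{2} = 2 \left(-2\right)^{2} = 2 \cdot 4 = 8$)
$q{\left(r \right)} = 8 r^{2}$
$\left(d + q{\left(-6 \right)}\right)^{2} - -37911 = \left(15 + 8 \left(-6\right)^{2}\right)^{2} - -37911 = \left(15 + 8 \cdot 36\right)^{2} + 37911 = \left(15 + 288\right)^{2} + 37911 = 303^{2} + 37911 = 91809 + 37911 = 129720$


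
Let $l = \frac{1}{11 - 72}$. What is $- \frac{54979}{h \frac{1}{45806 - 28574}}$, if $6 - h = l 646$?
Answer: $- \frac{14447821452}{253} \approx -5.7106 \cdot 10^{7}$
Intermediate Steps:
$l = - \frac{1}{61}$ ($l = \frac{1}{-61} = - \frac{1}{61} \approx -0.016393$)
$h = \frac{1012}{61}$ ($h = 6 - \left(- \frac{1}{61}\right) 646 = 6 - - \frac{646}{61} = 6 + \frac{646}{61} = \frac{1012}{61} \approx 16.59$)
$- \frac{54979}{h \frac{1}{45806 - 28574}} = - \frac{54979}{\frac{1012}{61} \frac{1}{45806 - 28574}} = - \frac{54979}{\frac{1012}{61} \cdot \frac{1}{17232}} = - \frac{54979}{\frac{253}{262788}} = \left(-54979\right) \frac{262788}{253} = - \frac{14447821452}{253}$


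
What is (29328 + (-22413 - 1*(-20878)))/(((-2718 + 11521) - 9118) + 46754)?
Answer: 27793/46439 ≈ 0.59848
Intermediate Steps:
(29328 + (-22413 - 1*(-20878)))/(((-2718 + 11521) - 9118) + 46754) = (29328 + (-22413 + 20878))/((8803 - 9118) + 46754) = (29328 - 1535)/(-315 + 46754) = 27793/46439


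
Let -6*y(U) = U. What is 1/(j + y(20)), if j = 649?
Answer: 3/1937 ≈ 0.0015488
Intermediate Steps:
y(U) = -U/6
1/(j + y(20)) = 1/(649 - 1/6*20) = 1/(649 - 10/3) = 1/(1937/3) = 3/1937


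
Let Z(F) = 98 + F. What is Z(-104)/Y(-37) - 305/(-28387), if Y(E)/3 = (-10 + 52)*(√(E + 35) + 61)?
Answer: 22114208/2219380821 + I*√2/78183 ≈ 0.0099641 + 1.8088e-5*I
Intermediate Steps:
Y(E) = 7686 + 126*√(35 + E) (Y(E) = 3*((-10 + 52)*(√(E + 35) + 61)) = 3*(42*(√(35 + E) + 61)) = 3*(42*(61 + √(35 + E))) = 3*(2562 + 42*√(35 + E)) = 7686 + 126*√(35 + E))
Z(-104)/Y(-37) - 305/(-28387) = (98 - 104)/(7686 + 126*√(35 - 37)) - 305/(-28387) = -6/(7686 + 126*√(-2)) - 305*(-1/28387) = -6/(7686 + 126*(I*√2)) + 305/28387 = -6/(7686 + 126*I*√2) + 305/28387 = 305/28387 - 6/(7686 + 126*I*√2)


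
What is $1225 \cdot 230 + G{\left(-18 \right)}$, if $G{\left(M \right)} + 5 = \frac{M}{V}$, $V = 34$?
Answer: $\frac{4789656}{17} \approx 2.8174 \cdot 10^{5}$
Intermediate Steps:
$G{\left(M \right)} = -5 + \frac{M}{34}$
$1225 \cdot 230 + G{\left(-18 \right)} = 1225 \cdot 230 + \left(-5 + \frac{1}{34} \left(-18\right)\right) = 281750 - \frac{94}{17} = \frac{4789656}{17}$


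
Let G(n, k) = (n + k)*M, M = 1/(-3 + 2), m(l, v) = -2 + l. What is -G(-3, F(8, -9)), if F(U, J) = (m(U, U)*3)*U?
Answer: 141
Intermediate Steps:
M = -1 (M = 1/(-1) = -1)
F(U, J) = U*(-6 + 3*U) (F(U, J) = ((-2 + U)*3)*U = (-6 + 3*U)*U = U*(-6 + 3*U))
G(n, k) = -k - n (G(n, k) = (n + k)*(-1) = (k + n)*(-1) = -k - n)
-G(-3, F(8, -9)) = -(-3*8*(-2 + 8) - 1*(-3)) = -(-3*8*6 + 3) = -(-1*144 + 3) = -(-144 + 3) = -1*(-141) = 141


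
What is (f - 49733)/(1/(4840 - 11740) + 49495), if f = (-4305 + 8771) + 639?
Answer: -307933200/341515499 ≈ -0.90167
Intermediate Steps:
f = 5105 (f = 4466 + 639 = 5105)
(f - 49733)/(1/(4840 - 11740) + 49495) = (5105 - 49733)/(1/(4840 - 11740) + 49495) = -44628/(1/(-6900) + 49495) = -44628/(-1/6900 + 49495) = -44628/341515499/6900 = -44628*6900/341515499 = -307933200/341515499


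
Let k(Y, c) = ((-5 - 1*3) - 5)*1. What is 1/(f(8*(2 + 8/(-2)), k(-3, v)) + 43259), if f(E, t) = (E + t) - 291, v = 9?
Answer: 1/42939 ≈ 2.3289e-5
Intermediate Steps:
k(Y, c) = -13 (k(Y, c) = ((-5 - 3) - 5)*1 = (-8 - 5)*1 = -13*1 = -13)
f(E, t) = -291 + E + t
1/(f(8*(2 + 8/(-2)), k(-3, v)) + 43259) = 1/((-291 + 8*(2 + 8/(-2)) - 13) + 43259) = 1/((-291 + 8*(2 + 8*(-½)) - 13) + 43259) = 1/((-291 + 8*(2 - 4) - 13) + 43259) = 1/((-291 + 8*(-2) - 13) + 43259) = 1/((-291 - 16 - 13) + 43259) = 1/(-320 + 43259) = 1/42939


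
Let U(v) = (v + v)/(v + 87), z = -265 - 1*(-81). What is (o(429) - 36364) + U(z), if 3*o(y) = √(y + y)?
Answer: -3526940/97 + √858/3 ≈ -36350.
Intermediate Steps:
z = -184 (z = -265 + 81 = -184)
U(v) = 2*v/(87 + v) (U(v) = (2*v)/(87 + v) = 2*v/(87 + v))
o(y) = √2*√y/3 (o(y) = √(y + y)/3 = √(2*y)/3 = (√2*√y)/3 = √2*√y/3)
(o(429) - 36364) + U(z) = (√2*√429/3 - 36364) + 2*(-184)/(87 - 184) = (√858/3 - 36364) + 2*(-184)/(-97) = (-36364 + √858/3) + 2*(-184)*(-1/97) = (-36364 + √858/3) + 368/97 = -3526940/97 + √858/3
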